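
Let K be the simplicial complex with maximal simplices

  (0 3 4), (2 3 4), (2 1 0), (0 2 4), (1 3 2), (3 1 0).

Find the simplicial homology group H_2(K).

Order the vertices as 0 < 1 < 2 < 3 < 4. Listing each simplex with vertices in this order, K has dimension 2 with simplices:

  0-simplices (5): [0], [1], [2], [3], [4]
  1-simplices (9): [0,1], [0,2], [0,3], [0,4], [1,2], [1,3], [2,3], [2,4], [3,4]
  2-simplices (6): [0,1,2], [0,1,3], [0,2,4], [0,3,4], [1,2,3], [2,3,4]

Hence C_0 ≅ Z^5, C_1 ≅ Z^9, C_2 ≅ Z^6.

The boundary map ∂_1: C_1 → C_0 is given by ∂[p,q] = [q] − [p]. For instance
  ∂[0,3] = [3] − [0].
As a 5×9 matrix over Z this has rank 4, with invariant factors (1,1,1,1).

∂_2: C_2 → C_1 maps a triangle to the signed sum of its edges. For instance
  ∂[0,2,4] = [2,4] − [0,4] + [0,2],
  ∂[0,3,4] = [3,4] − [0,4] + [0,3].
As a 9×6 matrix over Z this has rank 5, with invariant factors (1,1,1,1,1).

Now H_k = ker ∂_k / im ∂_{k+1}, so:

  H_2: rank ker ∂_2 − rank ∂_3 = (6 − 5) − 0 = 1, and there is no ∂_3, so H_2 ≅ Z.

H_2 = Z.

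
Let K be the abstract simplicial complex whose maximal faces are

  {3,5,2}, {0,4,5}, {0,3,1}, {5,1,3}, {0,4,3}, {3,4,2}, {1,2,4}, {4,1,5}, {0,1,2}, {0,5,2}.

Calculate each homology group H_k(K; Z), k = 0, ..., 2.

H_0 ≅ Z,  H_1 ≅ Z/2,  H_2 = 0.

Fix the vertex order 0 < 1 < 2 < 3 < 4 < 5 and write every simplex with vertices in increasing order. Then dim K = 2 and the simplices of K are:

  0-simplices (6): [0], [1], [2], [3], [4], [5]
  1-simplices (15): [0,1], [0,2], [0,3], [0,4], [0,5], [1,2], [1,3], [1,4], [1,5], [2,3], [2,4], [2,5], [3,4], [3,5], [4,5]
  2-simplices (10): [0,1,2], [0,1,3], [0,2,5], [0,3,4], [0,4,5], [1,2,4], [1,3,5], [1,4,5], [2,3,4], [2,3,5]

giving chain groups C_0 ≅ Z^6, C_1 ≅ Z^15, C_2 ≅ Z^10.

The boundary map ∂_1: C_1 → C_0 sends each edge [p,q] (with p < q) to q − p. For instance
  ∂[1,3] = [3] − [1].
The resulting 6×15 matrix has rank 5, and its Smith normal form has invariant factors (1,1,1,1,1).

∂_2: C_2 → C_1 acts by ∂[p,q,r] = [q,r] − [p,r] + [p,q]. For instance
  ∂[2,3,4] = [3,4] − [2,4] + [2,3],
  ∂[2,3,5] = [3,5] − [2,5] + [2,3].
This gives a 15×10 integer matrix of rank 10; reducing to Smith normal form yields diagonal entries (1,1,1,1,1,1,1,1,1,2).

Now H_k = ker ∂_k / im ∂_{k+1}, so:

  H_0: rank C_0 − rank ∂_1 = 6 − 5 = 1, and the invariant factors of ∂_1 are all 1, so H_0 ≅ Z.
  H_1: rank ker ∂_1 − rank ∂_2 = (15 − 5) − 10 = 0, and ∂_2 has invariant factor 2 > 1, so H_1 ≅ Z/2.
  H_2: rank ker ∂_2 − rank ∂_3 = (10 − 10) − 0 = 0, and there is no ∂_3, so H_2 ≅ 0.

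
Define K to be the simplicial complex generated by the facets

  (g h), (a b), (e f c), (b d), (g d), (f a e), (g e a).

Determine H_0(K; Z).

Fix the vertex order a < b < c < d < e < f < g < h and write every simplex with vertices in increasing order. Then dim K = 2 and the simplices of K are:

  0-simplices (8): a, b, c, d, e, f, g, h
  1-simplices (11): ab, ae, af, ag, bd, ce, cf, dg, ef, eg, gh
  2-simplices (3): aef, aeg, cef

giving chain groups C_0 ≅ Z^8, C_1 ≅ Z^11, C_2 ≅ Z^3.

Boundary ∂_1: C_1 → C_0 sends each edge [p,q] (with p < q) to q − p. For instance
  ∂cf = f − c.
This gives a 8×11 integer matrix of rank 7; reducing to Smith normal form yields diagonal entries (1,1,1,1,1,1,1).

Boundary ∂_2: C_2 → C_1 sends each 2-simplex [p,q,r] to [q,r] − [p,r] + [p,q]. For instance
  ∂cef = ef − cf + ce,
  ∂aef = ef − af + ae.
The 11×3 boundary matrix has rank 3 and Smith normal form diag(1,1,1).

Now H_k = ker ∂_k / im ∂_{k+1}, so:

  H_0: rank C_0 − rank ∂_1 = 8 − 7 = 1, and the invariant factors of ∂_1 are all 1, so H_0 ≅ Z.

H_0 ≅ Z.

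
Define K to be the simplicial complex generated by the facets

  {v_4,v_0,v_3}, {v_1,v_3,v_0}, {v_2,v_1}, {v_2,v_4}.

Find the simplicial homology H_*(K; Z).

H_0 ≅ Z,  H_1 ≅ Z,  H_2 = 0.

We work with the vertex ordering v_0 < v_1 < v_2 < v_3 < v_4. The simplices of K, each written with vertices in increasing order, are:

  0-simplices (5): [v_0], [v_1], [v_2], [v_3], [v_4]
  1-simplices (7): [v_0,v_1], [v_0,v_3], [v_0,v_4], [v_1,v_2], [v_1,v_3], [v_2,v_4], [v_3,v_4]
  2-simplices (2): [v_0,v_1,v_3], [v_0,v_3,v_4]

so the chain groups are C_0 ≅ Z^5, C_1 ≅ Z^7, C_2 ≅ Z^2.

∂_1: C_1 → C_0 maps an edge to its endpoints' difference, ∂[p,q] = q − p. For instance
  ∂[v_0,v_1] = [v_1] − [v_0].
The 5×7 boundary matrix has rank 4 and Smith normal form diag(1,1,1,1).

Boundary ∂_2: C_2 → C_1 maps a triangle to the signed sum of its edges. For instance
  ∂[v_0,v_1,v_3] = [v_1,v_3] − [v_0,v_3] + [v_0,v_1],
  ∂[v_0,v_3,v_4] = [v_3,v_4] − [v_0,v_4] + [v_0,v_3].
The 7×2 boundary matrix has rank 2 and Smith normal form diag(1,1).

Computing H_k = (kernel of ∂_k) / (image of ∂_{k+1}):

  H_0: rank C_0 − rank ∂_1 = 5 − 4 = 1, and the invariant factors of ∂_1 are all 1, so H_0 = Z.
  H_1: rank ker ∂_1 − rank ∂_2 = (7 − 4) − 2 = 1, and the invariant factors of ∂_2 are all 1, so H_1 = Z.
  H_2: rank ker ∂_2 − rank ∂_3 = (2 − 2) − 0 = 0, and there is no ∂_3, so H_2 = 0.

As a check, the Euler characteristic is 5 − 7 + 2 = 0, which agrees with 1 − 1 + 0 = 0.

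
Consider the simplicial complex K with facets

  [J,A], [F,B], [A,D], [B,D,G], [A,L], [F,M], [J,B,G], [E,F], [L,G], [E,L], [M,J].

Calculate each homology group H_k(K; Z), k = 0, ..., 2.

K has 9 vertices, 14 edges, 2 triangles.
rank ∂_0 = 0, rank ∂_1 = 8 ⇒ b_0 = 9 − 0 − 8 = 1; all invariant factors of ∂_1 are 1 so no torsion. So H_0 = Z.
rank ∂_1 = 8, rank ∂_2 = 2 ⇒ b_1 = 14 − 8 − 2 = 4; all invariant factors of ∂_2 are 1 so no torsion. So H_1 = Z^4.
rank ∂_2 = 2, rank ∂_3 = 0 ⇒ b_2 = 2 − 2 − 0 = 0. So H_2 = 0.

H_0 ≅ Z,  H_1 ≅ Z^4,  H_2 = 0.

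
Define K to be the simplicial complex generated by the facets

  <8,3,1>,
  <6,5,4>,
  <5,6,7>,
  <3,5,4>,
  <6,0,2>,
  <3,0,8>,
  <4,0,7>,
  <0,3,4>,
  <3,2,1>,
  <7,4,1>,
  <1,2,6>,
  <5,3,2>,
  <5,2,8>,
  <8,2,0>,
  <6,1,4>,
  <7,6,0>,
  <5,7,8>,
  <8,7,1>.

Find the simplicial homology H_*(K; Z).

H_0 ≅ Z,  H_1 ≅ Z ⊕ Z/2Z,  H_2 = 0.

Order the vertices as 0 < 1 < 2 < 3 < 4 < 5 < 6 < 7 < 8. Listing each simplex with vertices in this order, K has dimension 2 with simplices:

  0-simplices (9): [0], [1], [2], [3], [4], [5], [6], [7], [8]
  1-simplices (27): (27 of them)
  2-simplices (18): [0,2,6], [0,2,8], [0,3,4], [0,3,8], [0,4,7], [0,6,7], [1,2,3], [1,2,6], [1,3,8], [1,4,6], [1,4,7], [1,7,8], [2,3,5], [2,5,8], [3,4,5], [4,5,6], [5,6,7], [5,7,8]

giving chain groups C_0 ≅ Z^9, C_1 ≅ Z^27, C_2 ≅ Z^18.

∂_1: C_1 → C_0 maps an edge to its endpoints' difference, ∂[p,q] = q − p. For instance
  ∂[1,4] = [4] − [1].
The 9×27 boundary matrix has rank 8 and Smith normal form diag(1,1,1,1,1,1,1,1).

Boundary ∂_2: C_2 → C_1 sends each 2-simplex [p,q,r] to [q,r] − [p,r] + [p,q]. For instance
  ∂[0,3,8] = [3,8] − [0,8] + [0,3],
  ∂[0,3,4] = [3,4] − [0,4] + [0,3].
As a 27×18 matrix over Z this has rank 18, with invariant factors (1,1,1,1,1,1,1,1,1,1,1,1,1,1,1,1,1,2).

Now H_k = ker ∂_k / im ∂_{k+1}, so:

  H_0: rank C_0 − rank ∂_1 = 9 − 8 = 1, and the invariant factors of ∂_1 are all 1, so H_0 = Z.
  H_1: rank ker ∂_1 − rank ∂_2 = (27 − 8) − 18 = 1, and ∂_2 has invariant factor 2 > 1, so H_1 = Z ⊕ Z/2Z.
  H_2: rank ker ∂_2 − rank ∂_3 = (18 − 18) − 0 = 0, and there is no ∂_3, so H_2 = 0.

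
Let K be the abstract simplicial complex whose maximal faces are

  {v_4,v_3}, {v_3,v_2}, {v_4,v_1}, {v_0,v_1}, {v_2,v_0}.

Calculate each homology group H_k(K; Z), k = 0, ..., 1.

H_0 = Z,  H_1 = Z.

Order the vertices as v_0 < v_1 < v_2 < v_3 < v_4. Listing each simplex with vertices in this order, K has dimension 1 with simplices:

  0-simplices (5): [v_0], [v_1], [v_2], [v_3], [v_4]
  1-simplices (5): [v_0,v_1], [v_0,v_2], [v_1,v_4], [v_2,v_3], [v_3,v_4]

giving chain groups C_0 ≅ Z^5, C_1 ≅ Z^5.

The boundary map ∂_1: C_1 → C_0 maps an edge to its endpoints' difference, ∂[p,q] = q − p.
The 5×5 boundary matrix has rank 4 and Smith normal form diag(1,1,1,1).

Now H_k = ker ∂_k / im ∂_{k+1}, so:

  H_0: rank C_0 − rank ∂_1 = 5 − 4 = 1, and the invariant factors of ∂_1 are all 1, so H_0 ≅ Z.
  H_1: rank ker ∂_1 − rank ∂_2 = (5 − 4) − 0 = 1, and there is no ∂_2, so H_1 ≅ Z.

As a check, the Euler characteristic is 5 − 5 = 0, which agrees with 1 − 1 = 0.
(K is a triangulation of the circle S^1.)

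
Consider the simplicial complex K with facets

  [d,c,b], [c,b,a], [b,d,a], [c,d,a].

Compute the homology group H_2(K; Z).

Order the vertices as a < b < c < d. Listing each simplex with vertices in this order, K has dimension 2 with simplices:

  0-simplices (4): a, b, c, d
  1-simplices (6): ab, ac, ad, bc, bd, cd
  2-simplices (4): abc, abd, acd, bcd

Hence C_0 ≅ Z^4, C_1 ≅ Z^6, C_2 ≅ Z^4.

Boundary ∂_1: C_1 → C_0 maps an edge to its endpoints' difference, ∂[p,q] = q − p. For instance
  ∂bd = d − b.
This gives a 4×6 integer matrix of rank 3; reducing to Smith normal form yields diagonal entries (1,1,1).

Boundary ∂_2: C_2 → C_1 maps a triangle to the signed sum of its edges. For instance
  ∂bcd = cd − bd + bc,
  ∂abc = bc − ac + ab.
As a 6×4 matrix over Z this has rank 3, with invariant factors (1,1,1).

Now H_k = ker ∂_k / im ∂_{k+1}, so:

  H_2: rank ker ∂_2 − rank ∂_3 = (4 − 3) − 0 = 1, and there is no ∂_3, so H_2 ≅ Z.

H_2 ≅ Z.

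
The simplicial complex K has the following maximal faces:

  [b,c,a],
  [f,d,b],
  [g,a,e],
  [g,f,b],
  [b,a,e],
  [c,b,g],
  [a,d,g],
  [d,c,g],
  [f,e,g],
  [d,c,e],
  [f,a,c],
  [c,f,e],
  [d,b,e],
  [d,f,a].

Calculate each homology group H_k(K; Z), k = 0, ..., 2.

We work with the vertex ordering a < b < c < d < e < f < g. The simplices of K, each written with vertices in increasing order, are:

  0-simplices (7): a, b, c, d, e, f, g
  1-simplices (21): ab, ac, ad, ae, af, ag, bc, bd, be, bf, bg, cd, ce, cf, cg, de, df, dg, ef, eg, fg
  2-simplices (14): abc, abe, acf, adf, adg, aeg, bcg, bde, bdf, bfg, cde, cdg, cef, efg

so the chain groups are C_0 ≅ Z^7, C_1 ≅ Z^21, C_2 ≅ Z^14.

Boundary ∂_1: C_1 → C_0 sends each edge [p,q] (with p < q) to q − p.
The resulting 7×21 matrix has rank 6, and its Smith normal form has invariant factors (1,1,1,1,1,1).

The boundary map ∂_2: C_2 → C_1 sends each 2-simplex [p,q,r] to [q,r] − [p,r] + [p,q]. For instance
  ∂cef = ef − cf + ce,
  ∂bde = de − be + bd.
This gives a 21×14 integer matrix of rank 13; reducing to Smith normal form yields diagonal entries (1,1,1,1,1,1,1,1,1,1,1,1,1).

Now H_k = ker ∂_k / im ∂_{k+1}, so:

  H_0: rank C_0 − rank ∂_1 = 7 − 6 = 1, and the invariant factors of ∂_1 are all 1, so H_0 = Z.
  H_1: rank ker ∂_1 − rank ∂_2 = (21 − 6) − 13 = 2, and the invariant factors of ∂_2 are all 1, so H_1 = Z^2.
  H_2: rank ker ∂_2 − rank ∂_3 = (14 − 13) − 0 = 1, and there is no ∂_3, so H_2 = Z.

H_0 = Z,  H_1 = Z^2,  H_2 = Z.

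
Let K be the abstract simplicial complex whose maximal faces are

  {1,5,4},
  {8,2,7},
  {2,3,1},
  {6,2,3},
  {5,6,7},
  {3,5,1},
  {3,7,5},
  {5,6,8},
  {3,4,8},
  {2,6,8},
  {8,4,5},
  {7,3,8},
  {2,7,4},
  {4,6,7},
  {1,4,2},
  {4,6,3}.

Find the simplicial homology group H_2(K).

Fix the vertex order 1 < 2 < 3 < 4 < 5 < 6 < 7 < 8 and write every simplex with vertices in increasing order. Then dim K = 2 and the simplices of K are:

  0-simplices (8): [1], [2], [3], [4], [5], [6], [7], [8]
  1-simplices (24): (24 of them)
  2-simplices (16): [1,2,3], [1,2,4], [1,3,5], [1,4,5], [2,3,6], [2,4,7], [2,6,8], [2,7,8], [3,4,6], [3,4,8], [3,5,7], [3,7,8], [4,5,8], [4,6,7], [5,6,7], [5,6,8]

giving chain groups C_0 ≅ Z^8, C_1 ≅ Z^24, C_2 ≅ Z^16.

Boundary ∂_1: C_1 → C_0 is given by ∂[p,q] = [q] − [p]. For instance
  ∂[6,7] = [7] − [6].
This gives a 8×24 integer matrix of rank 7; reducing to Smith normal form yields diagonal entries (1,1,1,1,1,1,1).

Boundary ∂_2: C_2 → C_1 sends each 2-simplex [p,q,r] to [q,r] − [p,r] + [p,q]. For instance
  ∂[4,6,7] = [6,7] − [4,7] + [4,6],
  ∂[3,7,8] = [7,8] − [3,8] + [3,7].
The resulting 24×16 matrix has rank 15, and its Smith normal form has invariant factors (1,1,1,1,1,1,1,1,1,1,1,1,1,1,1).

Reading off H_k = ker ∂_k / im ∂_{k+1}:

  H_2: rank ker ∂_2 − rank ∂_3 = (16 − 15) − 0 = 1, and there is no ∂_3, so H_2 ≅ Z.

(K is a triangulation of the torus T^2.)

H_2 = Z.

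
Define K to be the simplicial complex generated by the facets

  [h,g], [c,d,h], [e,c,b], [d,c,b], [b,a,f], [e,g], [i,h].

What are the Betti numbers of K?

b_0 = 1, b_1 = 1, b_2 = 0.

Fix the vertex order a < b < c < d < e < f < g < h < i and write every simplex with vertices in increasing order. Then dim K = 2 and the simplices of K are:

  0-simplices (9): a, b, c, d, e, f, g, h, i
  1-simplices (13): ab, af, bc, bd, be, bf, cd, ce, ch, dh, eg, gh, hi
  2-simplices (4): abf, bcd, bce, cdh

so the chain groups are C_0 ≅ Z^9, C_1 ≅ Z^13, C_2 ≅ Z^4.

Boundary ∂_1: C_1 → C_0 maps an edge to its endpoints' difference, ∂[p,q] = q − p. For instance
  ∂hi = i − h.
This gives a 9×13 integer matrix of rank 8; reducing to Smith normal form yields diagonal entries (1,1,1,1,1,1,1,1).

The boundary map ∂_2: C_2 → C_1 maps a triangle to the signed sum of its edges. For instance
  ∂abf = bf − af + ab,
  ∂bce = ce − be + bc.
This gives a 13×4 integer matrix of rank 4; reducing to Smith normal form yields diagonal entries (1,1,1,1).

From H_k ≅ ker(∂_k) / im(∂_{k+1}) we obtain:

  H_0: rank C_0 − rank ∂_1 = 9 − 8 = 1, and the invariant factors of ∂_1 are all 1, so H_0 = Z.
  H_1: rank ker ∂_1 − rank ∂_2 = (13 − 8) − 4 = 1, and the invariant factors of ∂_2 are all 1, so H_1 = Z.
  H_2: rank ker ∂_2 − rank ∂_3 = (4 − 4) − 0 = 0, and there is no ∂_3, so H_2 = 0.

Hence the Betti numbers are b_0 = 1, b_1 = 1, b_2 = 0.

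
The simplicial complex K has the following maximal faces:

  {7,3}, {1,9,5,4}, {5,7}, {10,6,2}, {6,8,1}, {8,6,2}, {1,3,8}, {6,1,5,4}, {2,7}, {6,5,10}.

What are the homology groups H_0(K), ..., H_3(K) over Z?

H_0 = Z,  H_1 = Z^2,  H_2 = 0,  H_3 = 0.

We work with the vertex ordering 1 < 2 < 3 < 4 < 5 < 6 < 7 < 8 < 9 < 10. The simplices of K, each written with vertices in increasing order, are:

  0-simplices (10): [1], [2], [3], [4], [5], [6], [7], [8], [9], [10]
  1-simplices (21): [1,3], [1,4], [1,5], [1,6], [1,8], [1,9], [2,6], [2,7], [2,8], [2,10], [3,7], [3,8], [4,5], [4,6], [4,9], [5,6], [5,7], [5,9], [5,10], [6,8], [6,10]
  2-simplices (12): [1,3,8], [1,4,5], [1,4,6], [1,4,9], [1,5,6], [1,5,9], [1,6,8], [2,6,8], [2,6,10], [4,5,6], [4,5,9], [5,6,10]
  3-simplices (2): [1,4,5,6], [1,4,5,9]

giving chain groups C_0 ≅ Z^10, C_1 ≅ Z^21, C_2 ≅ Z^12, C_3 ≅ Z^2.

Boundary ∂_1: C_1 → C_0 sends each edge [p,q] (with p < q) to q − p. For instance
  ∂[2,8] = [8] − [2].
The 10×21 boundary matrix has rank 9 and Smith normal form diag(1,1,1,1,1,1,1,1,1).

∂_2: C_2 → C_1 maps a triangle to the signed sum of its edges. For instance
  ∂[2,6,8] = [6,8] − [2,8] + [2,6],
  ∂[1,6,8] = [6,8] − [1,8] + [1,6].
The 21×12 boundary matrix has rank 10 and Smith normal form diag(1,1,1,1,1,1,1,1,1,1).

The boundary map ∂_3: C_3 → C_2 sends each 3-simplex σ to the alternating sum Σ_i (−1)^i (σ with its i-th vertex removed). For instance
  ∂[1,4,5,9] = [4,5,9] − [1,5,9] + [1,4,9] − [1,4,5],
  ∂[1,4,5,6] = [4,5,6] − [1,5,6] + [1,4,6] − [1,4,5].
The resulting 12×2 matrix has rank 2, and its Smith normal form has invariant factors (1,1).

Computing H_k = (kernel of ∂_k) / (image of ∂_{k+1}):

  H_0: rank C_0 − rank ∂_1 = 10 − 9 = 1, and the invariant factors of ∂_1 are all 1, so H_0 = Z.
  H_1: rank ker ∂_1 − rank ∂_2 = (21 − 9) − 10 = 2, and the invariant factors of ∂_2 are all 1, so H_1 = Z^2.
  H_2: rank ker ∂_2 − rank ∂_3 = (12 − 10) − 2 = 0, and the invariant factors of ∂_3 are all 1, so H_2 = 0.
  H_3: rank ker ∂_3 − rank ∂_4 = (2 − 2) − 0 = 0, and there is no ∂_4, so H_3 = 0.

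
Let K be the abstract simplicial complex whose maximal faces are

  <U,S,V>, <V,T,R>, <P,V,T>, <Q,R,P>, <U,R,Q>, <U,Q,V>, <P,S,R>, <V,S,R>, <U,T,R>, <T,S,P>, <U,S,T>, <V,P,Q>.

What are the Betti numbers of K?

Take the total order P < Q < R < S < T < U < V on the vertex set. Then K (dimension 2) consists of the simplices:

  0-simplices (7): P, Q, R, S, T, U, V
  1-simplices (18): PQ, PR, PS, PT, PV, QR, QU, QV, RS, RT, RU, RV, ST, SU, SV, TU, TV, UV
  2-simplices (12): PQR, PQV, PRS, PST, PTV, QRU, QUV, RSV, RTU, RTV, STU, SUV

Hence C_0 ≅ Z^7, C_1 ≅ Z^18, C_2 ≅ Z^12.

Boundary ∂_1: C_1 → C_0 sends each edge [p,q] (with p < q) to q − p.
The resulting 7×18 matrix has rank 6, and its Smith normal form has invariant factors (1,1,1,1,1,1).

The boundary map ∂_2: C_2 → C_1 maps a triangle to the signed sum of its edges. For instance
  ∂RSV = SV − RV + RS,
  ∂PST = ST − PT + PS.
The resulting 18×12 matrix has rank 12, and its Smith normal form has invariant factors (1,1,1,1,1,1,1,1,1,1,1,2).

From H_k ≅ ker(∂_k) / im(∂_{k+1}) we obtain:

  H_0: rank C_0 − rank ∂_1 = 7 − 6 = 1, and the invariant factors of ∂_1 are all 1, so H_0 = Z.
  H_1: rank ker ∂_1 − rank ∂_2 = (18 − 6) − 12 = 0, and ∂_2 has invariant factor 2 > 1, so H_1 = Z_2.
  H_2: rank ker ∂_2 − rank ∂_3 = (12 − 12) − 0 = 0, and there is no ∂_3, so H_2 = 0.

Hence the Betti numbers are b_0 = 1, b_1 = 0, b_2 = 0.

b_0 = 1, b_1 = 0, b_2 = 0.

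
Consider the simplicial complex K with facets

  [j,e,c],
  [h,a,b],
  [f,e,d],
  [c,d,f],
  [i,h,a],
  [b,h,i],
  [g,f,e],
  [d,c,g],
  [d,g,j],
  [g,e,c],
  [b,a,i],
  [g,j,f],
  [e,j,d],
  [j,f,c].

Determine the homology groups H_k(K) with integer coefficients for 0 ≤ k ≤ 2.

Take the total order a < b < c < d < e < f < g < h < i < j on the vertex set. Then K (dimension 2) consists of the simplices:

  0-simplices (10): a, b, c, d, e, f, g, h, i, j
  1-simplices (21): ab, ah, ai, bh, bi, cd, ce, cf, cg, cj, de, df, dg, dj, ef, eg, ej, fg, fj, gj, hi
  2-simplices (14): abh, abi, ahi, bhi, cdf, cdg, ceg, cej, cfj, def, dej, dgj, efg, fgj

giving chain groups C_0 ≅ Z^10, C_1 ≅ Z^21, C_2 ≅ Z^14.

∂_1: C_1 → C_0 sends each edge [p,q] (with p < q) to q − p. For instance
  ∂df = f − d.
The resulting 10×21 matrix has rank 8, and its Smith normal form has invariant factors (1,1,1,1,1,1,1,1).

∂_2: C_2 → C_1 sends each 2-simplex [p,q,r] to [q,r] − [p,r] + [p,q]. For instance
  ∂def = ef − df + de,
  ∂cej = ej − cj + ce.
The resulting 21×14 matrix has rank 13, and its Smith normal form has invariant factors (1,1,1,1,1,1,1,1,1,1,1,1,2).

From H_k ≅ ker(∂_k) / im(∂_{k+1}) we obtain:

  H_0: rank C_0 − rank ∂_1 = 10 − 8 = 2, and the invariant factors of ∂_1 are all 1, so H_0 = Z^2.
  H_1: rank ker ∂_1 − rank ∂_2 = (21 − 8) − 13 = 0, and ∂_2 has invariant factor 2 > 1, so H_1 = Z/2.
  H_2: rank ker ∂_2 − rank ∂_3 = (14 − 13) − 0 = 1, and there is no ∂_3, so H_2 = Z.

H_0 ≅ Z^2,  H_1 ≅ Z/2,  H_2 ≅ Z.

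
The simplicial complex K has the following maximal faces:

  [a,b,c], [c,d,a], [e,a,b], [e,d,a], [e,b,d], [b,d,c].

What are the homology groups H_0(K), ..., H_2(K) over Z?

We work with the vertex ordering a < b < c < d < e. The simplices of K, each written with vertices in increasing order, are:

  0-simplices (5): a, b, c, d, e
  1-simplices (9): ab, ac, ad, ae, bc, bd, be, cd, de
  2-simplices (6): abc, abe, acd, ade, bcd, bde

giving chain groups C_0 ≅ Z^5, C_1 ≅ Z^9, C_2 ≅ Z^6.

The boundary map ∂_1: C_1 → C_0 maps an edge to its endpoints' difference, ∂[p,q] = q − p.
The resulting 5×9 matrix has rank 4, and its Smith normal form has invariant factors (1,1,1,1).

The boundary map ∂_2: C_2 → C_1 acts by ∂[p,q,r] = [q,r] − [p,r] + [p,q]. For instance
  ∂ade = de − ae + ad,
  ∂abc = bc − ac + ab.
The resulting 9×6 matrix has rank 5, and its Smith normal form has invariant factors (1,1,1,1,1).

Now H_k = ker ∂_k / im ∂_{k+1}, so:

  H_0: rank C_0 − rank ∂_1 = 5 − 4 = 1, and the invariant factors of ∂_1 are all 1, so H_0 = Z.
  H_1: rank ker ∂_1 − rank ∂_2 = (9 − 4) − 5 = 0, and the invariant factors of ∂_2 are all 1, so H_1 = 0.
  H_2: rank ker ∂_2 − rank ∂_3 = (6 − 5) − 0 = 1, and there is no ∂_3, so H_2 = Z.

H_0 ≅ Z,  H_1 = 0,  H_2 ≅ Z.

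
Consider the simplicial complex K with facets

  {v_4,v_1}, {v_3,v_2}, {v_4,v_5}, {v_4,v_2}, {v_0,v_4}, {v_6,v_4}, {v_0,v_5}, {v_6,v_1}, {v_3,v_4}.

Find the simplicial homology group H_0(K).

H_0 ≅ Z.

K has 7 vertices, 9 edges.
rank ∂_0 = 0, rank ∂_1 = 6 ⇒ b_0 = 7 − 0 − 6 = 1; all invariant factors of ∂_1 are 1 so no torsion. So H_0 = Z.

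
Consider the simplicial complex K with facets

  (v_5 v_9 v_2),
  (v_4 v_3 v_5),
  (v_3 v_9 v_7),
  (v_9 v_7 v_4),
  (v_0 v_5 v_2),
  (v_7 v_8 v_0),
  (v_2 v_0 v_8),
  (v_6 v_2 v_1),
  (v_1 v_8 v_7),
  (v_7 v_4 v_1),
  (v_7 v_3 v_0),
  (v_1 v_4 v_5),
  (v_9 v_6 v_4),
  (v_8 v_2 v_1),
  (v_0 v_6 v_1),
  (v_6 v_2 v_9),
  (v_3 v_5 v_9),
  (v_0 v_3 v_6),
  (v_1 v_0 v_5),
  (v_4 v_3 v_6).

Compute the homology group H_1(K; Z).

H_1 ≅ Z ⊕ Z/2Z.

We work with the vertex ordering v_0 < v_1 < v_2 < v_3 < v_4 < v_5 < v_6 < v_7 < v_8 < v_9. The simplices of K, each written with vertices in increasing order, are:

  0-simplices (10): [v_0], [v_1], [v_2], [v_3], [v_4], [v_5], [v_6], [v_7], [v_8], [v_9]
  1-simplices (30): (30 of them)
  2-simplices (20): (20 of them)

so the chain groups are C_0 ≅ Z^10, C_1 ≅ Z^30, C_2 ≅ Z^20.

The boundary map ∂_1: C_1 → C_0 is given by ∂[p,q] = [q] − [p]. For instance
  ∂[v_2,v_9] = [v_9] − [v_2].
This gives a 10×30 integer matrix of rank 9; reducing to Smith normal form yields diagonal entries (1,1,1,1,1,1,1,1,1).

The boundary map ∂_2: C_2 → C_1 acts by ∂[p,q,r] = [q,r] − [p,r] + [p,q]. For instance
  ∂[v_1,v_4,v_5] = [v_4,v_5] − [v_1,v_5] + [v_1,v_4],
  ∂[v_1,v_2,v_6] = [v_2,v_6] − [v_1,v_6] + [v_1,v_2].
The 30×20 boundary matrix has rank 20 and Smith normal form diag(1,1,1,1,1,1,1,1,1,1,1,1,1,1,1,1,1,1,1,2).

Reading off H_k = ker ∂_k / im ∂_{k+1}:

  H_1: rank ker ∂_1 − rank ∂_2 = (30 − 9) − 20 = 1, and ∂_2 has invariant factor 2 > 1, so H_1 = Z ⊕ Z/2Z.

(K is a triangulation of the Klein bottle.)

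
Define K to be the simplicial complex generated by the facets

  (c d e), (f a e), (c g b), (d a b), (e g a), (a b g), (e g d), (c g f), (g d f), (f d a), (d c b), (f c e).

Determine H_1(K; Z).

H_1 ≅ Z/2.

Take the total order a < b < c < d < e < f < g on the vertex set. Then K (dimension 2) consists of the simplices:

  0-simplices (7): a, b, c, d, e, f, g
  1-simplices (18): ab, ad, ae, af, ag, bc, bd, bg, cd, ce, cf, cg, de, df, dg, ef, eg, fg
  2-simplices (12): abd, abg, adf, aef, aeg, bcd, bcg, cde, cef, cfg, deg, dfg

Hence C_0 ≅ Z^7, C_1 ≅ Z^18, C_2 ≅ Z^12.

The boundary map ∂_1: C_1 → C_0 maps an edge to its endpoints' difference, ∂[p,q] = q − p. For instance
  ∂ef = f − e.
The 7×18 boundary matrix has rank 6 and Smith normal form diag(1,1,1,1,1,1).

Boundary ∂_2: C_2 → C_1 maps a triangle to the signed sum of its edges. For instance
  ∂adf = df − af + ad,
  ∂cde = de − ce + cd.
This gives a 18×12 integer matrix of rank 12; reducing to Smith normal form yields diagonal entries (1,1,1,1,1,1,1,1,1,1,1,2).

Reading off H_k = ker ∂_k / im ∂_{k+1}:

  H_1: rank ker ∂_1 − rank ∂_2 = (18 − 6) − 12 = 0, and ∂_2 has invariant factor 2 > 1, so H_1 = Z/2.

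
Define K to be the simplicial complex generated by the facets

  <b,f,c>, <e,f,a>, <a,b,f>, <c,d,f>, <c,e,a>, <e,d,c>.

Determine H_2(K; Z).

H_2 = 0.

Order the vertices as a < b < c < d < e < f. Listing each simplex with vertices in this order, K has dimension 2 with simplices:

  0-simplices (6): a, b, c, d, e, f
  1-simplices (12): ab, ac, ae, af, bc, bf, cd, ce, cf, de, df, ef
  2-simplices (6): abf, ace, aef, bcf, cde, cdf

so the chain groups are C_0 ≅ Z^6, C_1 ≅ Z^12, C_2 ≅ Z^6.

∂_1: C_1 → C_0 sends each edge [p,q] (with p < q) to q − p. For instance
  ∂ac = c − a.
As a 6×12 matrix over Z this has rank 5, with invariant factors (1,1,1,1,1).

∂_2: C_2 → C_1 sends each 2-simplex [p,q,r] to [q,r] − [p,r] + [p,q]. For instance
  ∂cdf = df − cf + cd,
  ∂aef = ef − af + ae.
The 12×6 boundary matrix has rank 6 and Smith normal form diag(1,1,1,1,1,1).

Now H_k = ker ∂_k / im ∂_{k+1}, so:

  H_2: rank ker ∂_2 − rank ∂_3 = (6 − 6) − 0 = 0, and there is no ∂_3, so H_2 = 0.

(K is a triangulation of the cylinder S^1 x I.)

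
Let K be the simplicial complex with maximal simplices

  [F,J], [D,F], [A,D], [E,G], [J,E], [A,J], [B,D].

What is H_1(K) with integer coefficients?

Order the vertices as A < B < D < E < F < G < J. Listing each simplex with vertices in this order, K has dimension 1 with simplices:

  0-simplices (7): A, B, D, E, F, G, J
  1-simplices (7): AD, AJ, BD, DF, EG, EJ, FJ

giving chain groups C_0 ≅ Z^7, C_1 ≅ Z^7.

∂_1: C_1 → C_0 is given by ∂[p,q] = [q] − [p].
This gives a 7×7 integer matrix of rank 6; reducing to Smith normal form yields diagonal entries (1,1,1,1,1,1).

Reading off H_k = ker ∂_k / im ∂_{k+1}:

  H_1: rank ker ∂_1 − rank ∂_2 = (7 − 6) − 0 = 1, and there is no ∂_2, so H_1 = Z.

H_1 ≅ Z.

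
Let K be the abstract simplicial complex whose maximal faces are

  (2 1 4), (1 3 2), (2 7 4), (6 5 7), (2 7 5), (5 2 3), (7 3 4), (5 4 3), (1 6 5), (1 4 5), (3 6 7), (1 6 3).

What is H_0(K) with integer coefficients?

H_0 ≅ Z.

K has 7 vertices, 18 edges, 12 triangles.
rank ∂_0 = 0, rank ∂_1 = 6 ⇒ b_0 = 7 − 0 − 6 = 1; all invariant factors of ∂_1 are 1 so no torsion. So H_0 = Z.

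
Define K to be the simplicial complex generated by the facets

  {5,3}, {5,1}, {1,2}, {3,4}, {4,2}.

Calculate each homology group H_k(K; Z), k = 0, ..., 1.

Take the total order 1 < 2 < 3 < 4 < 5 on the vertex set. Then K (dimension 1) consists of the simplices:

  0-simplices (5): [1], [2], [3], [4], [5]
  1-simplices (5): [1,2], [1,5], [2,4], [3,4], [3,5]

giving chain groups C_0 ≅ Z^5, C_1 ≅ Z^5.

∂_1: C_1 → C_0 is given by ∂[p,q] = [q] − [p].
The 5×5 boundary matrix has rank 4 and Smith normal form diag(1,1,1,1).

Now H_k = ker ∂_k / im ∂_{k+1}, so:

  H_0: rank C_0 − rank ∂_1 = 5 − 4 = 1, and the invariant factors of ∂_1 are all 1, so H_0 ≅ Z.
  H_1: rank ker ∂_1 − rank ∂_2 = (5 − 4) − 0 = 1, and there is no ∂_2, so H_1 ≅ Z.

As a check, the Euler characteristic is 5 − 5 = 0, which agrees with 1 − 1 = 0.

H_0 ≅ Z,  H_1 ≅ Z.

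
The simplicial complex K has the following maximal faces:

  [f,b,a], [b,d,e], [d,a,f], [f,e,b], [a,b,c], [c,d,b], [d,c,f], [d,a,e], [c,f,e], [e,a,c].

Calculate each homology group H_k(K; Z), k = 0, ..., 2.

H_0 = Z,  H_1 = Z/2Z,  H_2 = 0.

K has 6 vertices, 15 edges, 10 triangles.
rank ∂_0 = 0, rank ∂_1 = 5 ⇒ b_0 = 6 − 0 − 5 = 1; all invariant factors of ∂_1 are 1 so no torsion. So H_0 = Z.
rank ∂_1 = 5, rank ∂_2 = 10 ⇒ b_1 = 15 − 5 − 10 = 0; ∂_2 has invariant factor(s) [2] giving torsion. So H_1 = Z/2Z.
rank ∂_2 = 10, rank ∂_3 = 0 ⇒ b_2 = 10 − 10 − 0 = 0. So H_2 = 0.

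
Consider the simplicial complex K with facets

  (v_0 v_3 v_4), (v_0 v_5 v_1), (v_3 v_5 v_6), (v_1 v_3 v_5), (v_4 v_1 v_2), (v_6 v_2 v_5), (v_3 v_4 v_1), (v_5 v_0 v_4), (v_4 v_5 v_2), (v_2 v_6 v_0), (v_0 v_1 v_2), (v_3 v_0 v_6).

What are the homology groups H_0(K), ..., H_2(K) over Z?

H_0 = Z,  H_1 = Z/2,  H_2 = 0.

Fix the vertex order v_0 < v_1 < v_2 < v_3 < v_4 < v_5 < v_6 and write every simplex with vertices in increasing order. Then dim K = 2 and the simplices of K are:

  0-simplices (7): [v_0], [v_1], [v_2], [v_3], [v_4], [v_5], [v_6]
  1-simplices (18): (18 of them)
  2-simplices (12): (12 of them)

Hence C_0 ≅ Z^7, C_1 ≅ Z^18, C_2 ≅ Z^12.

Boundary ∂_1: C_1 → C_0 sends each edge [p,q] (with p < q) to q − p.
The 7×18 boundary matrix has rank 6 and Smith normal form diag(1,1,1,1,1,1).

Boundary ∂_2: C_2 → C_1 maps a triangle to the signed sum of its edges. For instance
  ∂[v_0,v_3,v_4] = [v_3,v_4] − [v_0,v_4] + [v_0,v_3],
  ∂[v_0,v_1,v_2] = [v_1,v_2] − [v_0,v_2] + [v_0,v_1].
The 18×12 boundary matrix has rank 12 and Smith normal form diag(1,1,1,1,1,1,1,1,1,1,1,2).

Reading off H_k = ker ∂_k / im ∂_{k+1}:

  H_0: rank C_0 − rank ∂_1 = 7 − 6 = 1, and the invariant factors of ∂_1 are all 1, so H_0 = Z.
  H_1: rank ker ∂_1 − rank ∂_2 = (18 − 6) − 12 = 0, and ∂_2 has invariant factor 2 > 1, so H_1 = Z/2.
  H_2: rank ker ∂_2 − rank ∂_3 = (12 − 12) − 0 = 0, and there is no ∂_3, so H_2 = 0.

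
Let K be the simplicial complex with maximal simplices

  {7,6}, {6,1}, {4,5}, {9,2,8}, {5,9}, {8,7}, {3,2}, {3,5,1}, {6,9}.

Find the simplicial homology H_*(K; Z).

Fix the vertex order 1 < 2 < 3 < 4 < 5 < 6 < 7 < 8 < 9 and write every simplex with vertices in increasing order. Then dim K = 2 and the simplices of K are:

  0-simplices (9): [1], [2], [3], [4], [5], [6], [7], [8], [9]
  1-simplices (13): [1,3], [1,5], [1,6], [2,3], [2,8], [2,9], [3,5], [4,5], [5,9], [6,7], [6,9], [7,8], [8,9]
  2-simplices (2): [1,3,5], [2,8,9]

Hence C_0 ≅ Z^9, C_1 ≅ Z^13, C_2 ≅ Z^2.

Boundary ∂_1: C_1 → C_0 sends each edge [p,q] (with p < q) to q − p.
The 9×13 boundary matrix has rank 8 and Smith normal form diag(1,1,1,1,1,1,1,1).

The boundary map ∂_2: C_2 → C_1 acts by ∂[p,q,r] = [q,r] − [p,r] + [p,q]. For instance
  ∂[2,8,9] = [8,9] − [2,9] + [2,8],
  ∂[1,3,5] = [3,5] − [1,5] + [1,3].
As a 13×2 matrix over Z this has rank 2, with invariant factors (1,1).

Now H_k = ker ∂_k / im ∂_{k+1}, so:

  H_0: rank C_0 − rank ∂_1 = 9 − 8 = 1, and the invariant factors of ∂_1 are all 1, so H_0 = Z.
  H_1: rank ker ∂_1 − rank ∂_2 = (13 − 8) − 2 = 3, and the invariant factors of ∂_2 are all 1, so H_1 = Z^3.
  H_2: rank ker ∂_2 − rank ∂_3 = (2 − 2) − 0 = 0, and there is no ∂_3, so H_2 = 0.

As a check, the Euler characteristic is 9 − 13 + 2 = -2, which agrees with 1 − 3 + 0 = -2.

H_0 ≅ Z,  H_1 ≅ Z^3,  H_2 = 0.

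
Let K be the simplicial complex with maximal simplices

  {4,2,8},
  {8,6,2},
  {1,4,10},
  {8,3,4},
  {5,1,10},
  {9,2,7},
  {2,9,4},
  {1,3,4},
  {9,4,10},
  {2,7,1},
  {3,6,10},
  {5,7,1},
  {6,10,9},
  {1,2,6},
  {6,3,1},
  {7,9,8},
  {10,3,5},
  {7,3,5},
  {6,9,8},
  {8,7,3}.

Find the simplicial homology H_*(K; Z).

Order the vertices as 1 < 2 < 3 < 4 < 5 < 6 < 7 < 8 < 9 < 10. Listing each simplex with vertices in this order, K has dimension 2 with simplices:

  0-simplices (10): [1], [2], [3], [4], [5], [6], [7], [8], [9], [10]
  1-simplices (30): (30 of them)
  2-simplices (20): (20 of them)

giving chain groups C_0 ≅ Z^10, C_1 ≅ Z^30, C_2 ≅ Z^20.

∂_1: C_1 → C_0 sends each edge [p,q] (with p < q) to q − p. For instance
  ∂[7,9] = [9] − [7].
The 10×30 boundary matrix has rank 9 and Smith normal form diag(1,1,1,1,1,1,1,1,1).

∂_2: C_2 → C_1 sends each 2-simplex [p,q,r] to [q,r] − [p,r] + [p,q]. For instance
  ∂[1,4,10] = [4,10] − [1,10] + [1,4],
  ∂[3,5,10] = [5,10] − [3,10] + [3,5].
This gives a 30×20 integer matrix of rank 20; reducing to Smith normal form yields diagonal entries (1,1,1,1,1,1,1,1,1,1,1,1,1,1,1,1,1,1,1,2).

Reading off H_k = ker ∂_k / im ∂_{k+1}:

  H_0: rank C_0 − rank ∂_1 = 10 − 9 = 1, and the invariant factors of ∂_1 are all 1, so H_0 = Z.
  H_1: rank ker ∂_1 − rank ∂_2 = (30 − 9) − 20 = 1, and ∂_2 has invariant factor 2 > 1, so H_1 = Z ⊕ Z_2.
  H_2: rank ker ∂_2 − rank ∂_3 = (20 − 20) − 0 = 0, and there is no ∂_3, so H_2 = 0.

H_0 ≅ Z,  H_1 ≅ Z ⊕ Z_2,  H_2 = 0.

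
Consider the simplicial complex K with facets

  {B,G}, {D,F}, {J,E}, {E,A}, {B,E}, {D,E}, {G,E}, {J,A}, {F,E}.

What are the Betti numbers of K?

Take the total order A < B < D < E < F < G < J on the vertex set. Then K (dimension 1) consists of the simplices:

  0-simplices (7): A, B, D, E, F, G, J
  1-simplices (9): AE, AJ, BE, BG, DE, DF, EF, EG, EJ

Hence C_0 ≅ Z^7, C_1 ≅ Z^9.

The boundary map ∂_1: C_1 → C_0 maps an edge to its endpoints' difference, ∂[p,q] = q − p. For instance
  ∂AJ = J − A.
The resulting 7×9 matrix has rank 6, and its Smith normal form has invariant factors (1,1,1,1,1,1).

From H_k ≅ ker(∂_k) / im(∂_{k+1}) we obtain:

  H_0: rank C_0 − rank ∂_1 = 7 − 6 = 1, and the invariant factors of ∂_1 are all 1, so H_0 = Z.
  H_1: rank ker ∂_1 − rank ∂_2 = (9 − 6) − 0 = 3, and there is no ∂_2, so H_1 = Z^3.

As a check, the Euler characteristic is 7 − 9 = -2, which agrees with 1 − 3 = -2.

Hence the Betti numbers are b_0 = 1, b_1 = 3.

b_0 = 1, b_1 = 3.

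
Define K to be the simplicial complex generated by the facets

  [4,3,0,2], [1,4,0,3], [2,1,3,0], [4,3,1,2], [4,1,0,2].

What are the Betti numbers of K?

b_0 = 1, b_1 = 0, b_2 = 0, b_3 = 1.

Take the total order 0 < 1 < 2 < 3 < 4 on the vertex set. Then K (dimension 3) consists of the simplices:

  0-simplices (5): [0], [1], [2], [3], [4]
  1-simplices (10): [0,1], [0,2], [0,3], [0,4], [1,2], [1,3], [1,4], [2,3], [2,4], [3,4]
  2-simplices (10): [0,1,2], [0,1,3], [0,1,4], [0,2,3], [0,2,4], [0,3,4], [1,2,3], [1,2,4], [1,3,4], [2,3,4]
  3-simplices (5): [0,1,2,3], [0,1,2,4], [0,1,3,4], [0,2,3,4], [1,2,3,4]

so the chain groups are C_0 ≅ Z^5, C_1 ≅ Z^10, C_2 ≅ Z^10, C_3 ≅ Z^5.

The boundary map ∂_1: C_1 → C_0 is given by ∂[p,q] = [q] − [p].
This gives a 5×10 integer matrix of rank 4; reducing to Smith normal form yields diagonal entries (1,1,1,1).

∂_2: C_2 → C_1 sends each 2-simplex [p,q,r] to [q,r] − [p,r] + [p,q]. For instance
  ∂[0,1,3] = [1,3] − [0,3] + [0,1],
  ∂[1,2,4] = [2,4] − [1,4] + [1,2].
The resulting 10×10 matrix has rank 6, and its Smith normal form has invariant factors (1,1,1,1,1,1).

∂_3: C_3 → C_2 sends each 3-simplex σ to the alternating sum Σ_i (−1)^i (σ with its i-th vertex removed). For instance
  ∂[0,1,2,4] = [1,2,4] − [0,2,4] + [0,1,4] − [0,1,2],
  ∂[0,2,3,4] = [2,3,4] − [0,3,4] + [0,2,4] − [0,2,3].
The 10×5 boundary matrix has rank 4 and Smith normal form diag(1,1,1,1).

Now H_k = ker ∂_k / im ∂_{k+1}, so:

  H_0: rank C_0 − rank ∂_1 = 5 − 4 = 1, and the invariant factors of ∂_1 are all 1, so H_0 = Z.
  H_1: rank ker ∂_1 − rank ∂_2 = (10 − 4) − 6 = 0, and the invariant factors of ∂_2 are all 1, so H_1 = 0.
  H_2: rank ker ∂_2 − rank ∂_3 = (10 − 6) − 4 = 0, and the invariant factors of ∂_3 are all 1, so H_2 = 0.
  H_3: rank ker ∂_3 − rank ∂_4 = (5 − 4) − 0 = 1, and there is no ∂_4, so H_3 = Z.

As a check, the Euler characteristic is 5 − 10 + 10 − 5 = 0, which agrees with 1 − 0 + 0 − 1 = 0.
(K is a triangulation of the 3-sphere S^3.)

Hence the Betti numbers are b_0 = 1, b_1 = 0, b_2 = 0, b_3 = 1.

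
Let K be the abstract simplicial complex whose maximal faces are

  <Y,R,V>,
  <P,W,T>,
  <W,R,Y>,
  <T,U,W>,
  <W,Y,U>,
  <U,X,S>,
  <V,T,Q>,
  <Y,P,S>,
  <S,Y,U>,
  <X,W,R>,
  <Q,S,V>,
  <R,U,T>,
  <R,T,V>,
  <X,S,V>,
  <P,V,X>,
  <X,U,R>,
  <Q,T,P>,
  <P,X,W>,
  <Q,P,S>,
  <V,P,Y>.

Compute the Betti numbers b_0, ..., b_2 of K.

b_0 = 1, b_1 = 1, b_2 = 0.

K has 10 vertices, 30 edges, 20 triangles.
rank ∂_0 = 0, rank ∂_1 = 9 ⇒ b_0 = 10 − 0 − 9 = 1; all invariant factors of ∂_1 are 1 so no torsion. So H_0 ≅ Z.
rank ∂_1 = 9, rank ∂_2 = 20 ⇒ b_1 = 30 − 9 − 20 = 1; ∂_2 has invariant factor(s) [2] giving torsion. So H_1 ≅ Z ⊕ Z/2.
rank ∂_2 = 20, rank ∂_3 = 0 ⇒ b_2 = 20 − 20 − 0 = 0. So H_2 ≅ 0.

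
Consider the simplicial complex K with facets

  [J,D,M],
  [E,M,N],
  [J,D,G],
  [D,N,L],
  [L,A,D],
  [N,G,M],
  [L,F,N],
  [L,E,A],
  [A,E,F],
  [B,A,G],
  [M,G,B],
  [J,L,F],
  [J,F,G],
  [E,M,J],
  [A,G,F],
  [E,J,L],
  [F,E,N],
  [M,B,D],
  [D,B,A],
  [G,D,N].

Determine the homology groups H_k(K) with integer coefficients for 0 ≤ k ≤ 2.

H_0 = Z,  H_1 = Z ⊕ Z/2,  H_2 = 0.

Fix the vertex order A < B < D < E < F < G < J < L < M < N and write every simplex with vertices in increasing order. Then dim K = 2 and the simplices of K are:

  0-simplices (10): A, B, D, E, F, G, J, L, M, N
  1-simplices (30): AB, AD, AE, AF, AG, AL, BD, BG, BM, DG, DJ, DL, DM, DN, EF, EJ, EL, EM, EN, FG, FJ, FL, FN, GJ, GM, GN, JL, JM, LN, MN
  2-simplices (20): ABD, ABG, ADL, AEF, AEL, AFG, BDM, BGM, DGJ, DGN, DJM, DLN, EFN, EJL, EJM, EMN, FGJ, FJL, FLN, GMN

Hence C_0 ≅ Z^10, C_1 ≅ Z^30, C_2 ≅ Z^20.

Boundary ∂_1: C_1 → C_0 sends each edge [p,q] (with p < q) to q − p. For instance
  ∂AB = B − A.
The 10×30 boundary matrix has rank 9 and Smith normal form diag(1,1,1,1,1,1,1,1,1).

Boundary ∂_2: C_2 → C_1 maps a triangle to the signed sum of its edges. For instance
  ∂AEL = EL − AL + AE,
  ∂AEF = EF − AF + AE.
The resulting 30×20 matrix has rank 20, and its Smith normal form has invariant factors (1,1,1,1,1,1,1,1,1,1,1,1,1,1,1,1,1,1,1,2).

From H_k ≅ ker(∂_k) / im(∂_{k+1}) we obtain:

  H_0: rank C_0 − rank ∂_1 = 10 − 9 = 1, and the invariant factors of ∂_1 are all 1, so H_0 ≅ Z.
  H_1: rank ker ∂_1 − rank ∂_2 = (30 − 9) − 20 = 1, and ∂_2 has invariant factor 2 > 1, so H_1 ≅ Z ⊕ Z/2.
  H_2: rank ker ∂_2 − rank ∂_3 = (20 − 20) − 0 = 0, and there is no ∂_3, so H_2 ≅ 0.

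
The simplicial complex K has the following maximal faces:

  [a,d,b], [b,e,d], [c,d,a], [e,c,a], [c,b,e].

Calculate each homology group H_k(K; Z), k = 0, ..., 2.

H_0 = Z,  H_1 = Z,  H_2 = 0.

Take the total order a < b < c < d < e on the vertex set. Then K (dimension 2) consists of the simplices:

  0-simplices (5): a, b, c, d, e
  1-simplices (10): ab, ac, ad, ae, bc, bd, be, cd, ce, de
  2-simplices (5): abd, acd, ace, bce, bde

so the chain groups are C_0 ≅ Z^5, C_1 ≅ Z^10, C_2 ≅ Z^5.

∂_1: C_1 → C_0 sends each edge [p,q] (with p < q) to q − p. For instance
  ∂de = e − d.
The 5×10 boundary matrix has rank 4 and Smith normal form diag(1,1,1,1).

The boundary map ∂_2: C_2 → C_1 acts by ∂[p,q,r] = [q,r] − [p,r] + [p,q]. For instance
  ∂abd = bd − ad + ab,
  ∂bce = ce − be + bc.
As a 10×5 matrix over Z this has rank 5, with invariant factors (1,1,1,1,1).

Reading off H_k = ker ∂_k / im ∂_{k+1}:

  H_0: rank C_0 − rank ∂_1 = 5 − 4 = 1, and the invariant factors of ∂_1 are all 1, so H_0 ≅ Z.
  H_1: rank ker ∂_1 − rank ∂_2 = (10 − 4) − 5 = 1, and the invariant factors of ∂_2 are all 1, so H_1 ≅ Z.
  H_2: rank ker ∂_2 − rank ∂_3 = (5 − 5) − 0 = 0, and there is no ∂_3, so H_2 ≅ 0.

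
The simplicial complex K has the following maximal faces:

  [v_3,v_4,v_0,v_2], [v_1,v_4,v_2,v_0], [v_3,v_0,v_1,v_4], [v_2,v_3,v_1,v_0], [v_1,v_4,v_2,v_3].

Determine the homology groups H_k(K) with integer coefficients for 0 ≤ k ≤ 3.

H_0 = Z,  H_1 = 0,  H_2 = 0,  H_3 = Z.

Take the total order v_0 < v_1 < v_2 < v_3 < v_4 on the vertex set. Then K (dimension 3) consists of the simplices:

  0-simplices (5): [v_0], [v_1], [v_2], [v_3], [v_4]
  1-simplices (10): [v_0,v_1], [v_0,v_2], [v_0,v_3], [v_0,v_4], [v_1,v_2], [v_1,v_3], [v_1,v_4], [v_2,v_3], [v_2,v_4], [v_3,v_4]
  2-simplices (10): [v_0,v_1,v_2], [v_0,v_1,v_3], [v_0,v_1,v_4], [v_0,v_2,v_3], [v_0,v_2,v_4], [v_0,v_3,v_4], [v_1,v_2,v_3], [v_1,v_2,v_4], [v_1,v_3,v_4], [v_2,v_3,v_4]
  3-simplices (5): [v_0,v_1,v_2,v_3], [v_0,v_1,v_2,v_4], [v_0,v_1,v_3,v_4], [v_0,v_2,v_3,v_4], [v_1,v_2,v_3,v_4]

giving chain groups C_0 ≅ Z^5, C_1 ≅ Z^10, C_2 ≅ Z^10, C_3 ≅ Z^5.

The boundary map ∂_1: C_1 → C_0 sends each edge [p,q] (with p < q) to q − p. For instance
  ∂[v_0,v_2] = [v_2] − [v_0].
This gives a 5×10 integer matrix of rank 4; reducing to Smith normal form yields diagonal entries (1,1,1,1).

The boundary map ∂_2: C_2 → C_1 maps a triangle to the signed sum of its edges. For instance
  ∂[v_0,v_2,v_3] = [v_2,v_3] − [v_0,v_3] + [v_0,v_2],
  ∂[v_1,v_3,v_4] = [v_3,v_4] − [v_1,v_4] + [v_1,v_3].
As a 10×10 matrix over Z this has rank 6, with invariant factors (1,1,1,1,1,1).

Boundary ∂_3: C_3 → C_2 sends each 3-simplex σ to the alternating sum Σ_i (−1)^i (σ with its i-th vertex removed). For instance
  ∂[v_0,v_1,v_2,v_4] = [v_1,v_2,v_4] − [v_0,v_2,v_4] + [v_0,v_1,v_4] − [v_0,v_1,v_2],
  ∂[v_0,v_1,v_2,v_3] = [v_1,v_2,v_3] − [v_0,v_2,v_3] + [v_0,v_1,v_3] − [v_0,v_1,v_2].
As a 10×5 matrix over Z this has rank 4, with invariant factors (1,1,1,1).

Reading off H_k = ker ∂_k / im ∂_{k+1}:

  H_0: rank C_0 − rank ∂_1 = 5 − 4 = 1, and the invariant factors of ∂_1 are all 1, so H_0 ≅ Z.
  H_1: rank ker ∂_1 − rank ∂_2 = (10 − 4) − 6 = 0, and the invariant factors of ∂_2 are all 1, so H_1 ≅ 0.
  H_2: rank ker ∂_2 − rank ∂_3 = (10 − 6) − 4 = 0, and the invariant factors of ∂_3 are all 1, so H_2 ≅ 0.
  H_3: rank ker ∂_3 − rank ∂_4 = (5 − 4) − 0 = 1, and there is no ∂_4, so H_3 ≅ Z.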